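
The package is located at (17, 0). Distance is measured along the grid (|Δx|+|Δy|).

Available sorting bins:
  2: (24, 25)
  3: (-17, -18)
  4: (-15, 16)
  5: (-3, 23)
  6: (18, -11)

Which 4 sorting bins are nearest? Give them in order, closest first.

6, 2, 5, 4

Distances from (17, 0):
2: |7| + |25| = 7 + 25 = 32
3: |-34| + |-18| = 34 + 18 = 52
4: |-32| + |16| = 32 + 16 = 48
5: |-20| + |23| = 20 + 23 = 43
6: |1| + |-11| = 1 + 11 = 12
Sorted: 6 (12) < 2 (32) < 5 (43) < 4 (48) < 3 (52)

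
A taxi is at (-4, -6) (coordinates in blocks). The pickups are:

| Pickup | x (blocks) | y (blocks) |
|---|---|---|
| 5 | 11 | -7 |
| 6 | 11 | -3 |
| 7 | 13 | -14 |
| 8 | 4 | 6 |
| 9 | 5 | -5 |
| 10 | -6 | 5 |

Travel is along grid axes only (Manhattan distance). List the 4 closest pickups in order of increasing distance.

9, 10, 5, 6

Distances from (-4, -6):
5: |15| + |-1| = 15 + 1 = 16 blocks
6: |15| + |3| = 15 + 3 = 18 blocks
7: |17| + |-8| = 17 + 8 = 25 blocks
8: |8| + |12| = 8 + 12 = 20 blocks
9: |9| + |1| = 9 + 1 = 10 blocks
10: |-2| + |11| = 2 + 11 = 13 blocks
Sorted: 9 (10 blocks) < 10 (13 blocks) < 5 (16 blocks) < 6 (18 blocks) < 8 (20 blocks) < 7 (25 blocks)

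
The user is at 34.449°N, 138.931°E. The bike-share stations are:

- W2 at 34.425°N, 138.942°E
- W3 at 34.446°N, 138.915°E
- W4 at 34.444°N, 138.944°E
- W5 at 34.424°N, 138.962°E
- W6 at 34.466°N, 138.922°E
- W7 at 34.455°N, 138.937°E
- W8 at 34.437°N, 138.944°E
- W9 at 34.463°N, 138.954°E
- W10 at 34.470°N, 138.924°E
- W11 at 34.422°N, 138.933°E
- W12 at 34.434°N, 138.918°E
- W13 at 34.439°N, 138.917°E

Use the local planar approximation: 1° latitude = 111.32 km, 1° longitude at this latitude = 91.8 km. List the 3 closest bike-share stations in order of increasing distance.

W7, W4, W3

Distances from 34.449°N, 138.931°E:
W2: √((-0.024·111.32)² + (0.011·91.8)²) = √(7.13787 + 1.01970) = 2.856 km
W3: √((-0.003·111.32)² + (-0.016·91.8)²) = √(0.11153 + 2.15737) = 1.506 km
W4: √((-0.005·111.32)² + (0.013·91.8)²) = √(0.30980 + 1.42420) = 1.317 km
W5: √((-0.025·111.32)² + (0.031·91.8)²) = √(7.74509 + 8.09858) = 3.980 km
W6: √((0.017·111.32)² + (-0.009·91.8)²) = √(3.58133 + 0.68261) = 2.065 km
W7: √((0.006·111.32)² + (0.006·91.8)²) = √(0.44612 + 0.30338) = 0.866 km
W8: √((-0.012·111.32)² + (0.013·91.8)²) = √(1.78447 + 1.42420) = 1.791 km
W9: √((0.014·111.32)² + (0.023·91.8)²) = √(2.42886 + 4.45801) = 2.624 km
W10: √((0.021·111.32)² + (-0.007·91.8)²) = √(5.46493 + 0.41293) = 2.424 km
W11: √((-0.027·111.32)² + (0.002·91.8)²) = √(9.03387 + 0.03371) = 3.011 km
W12: √((-0.015·111.32)² + (-0.013·91.8)²) = √(2.78823 + 1.42420) = 2.052 km
W13: √((-0.010·111.32)² + (-0.014·91.8)²) = √(1.23921 + 1.65174) = 1.700 km
Sorted: W7 (0.866 km) < W4 (1.317 km) < W3 (1.506 km) < W13 (1.700 km) < W8 (1.791 km) < …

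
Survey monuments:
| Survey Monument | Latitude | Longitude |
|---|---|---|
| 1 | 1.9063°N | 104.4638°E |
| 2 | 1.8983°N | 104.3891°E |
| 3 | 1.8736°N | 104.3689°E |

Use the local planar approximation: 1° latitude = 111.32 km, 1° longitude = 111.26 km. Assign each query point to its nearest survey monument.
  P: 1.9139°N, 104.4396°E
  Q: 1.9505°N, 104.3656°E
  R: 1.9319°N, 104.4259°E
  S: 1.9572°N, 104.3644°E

P at 1.9139°N, 104.4396°E:
  1: √((-0.0076·111.32)² + (0.0242·111.26)²) = √(0.715770 + 7.249513) = 2.8223 km
  2: √((-0.0156·111.32)² + (-0.0505·111.26)²) = √(3.015752 + 31.569003) = 5.8809 km
  3: √((-0.0403·111.32)² + (-0.0707·111.26)²) = √(20.125955 + 61.875246) = 9.0555 km
  → nearest: 1 (2.8223 km)
Q at 1.9505°N, 104.3656°E:
  1: √((-0.0442·111.32)² + (0.0982·111.26)²) = √(24.209785 + 119.371620) = 11.9825 km
  2: √((-0.0522·111.32)² + (0.0235·111.26)²) = √(33.766605 + 6.836185) = 6.3720 km
  3: √((-0.0769·111.32)² + (0.0033·111.26)²) = √(73.282297 + 0.134805) = 8.5684 km
  → nearest: 2 (6.3720 km)
R at 1.9319°N, 104.4259°E:
  1: √((-0.0256·111.32)² + (0.0379·111.26)²) = √(8.121314 + 17.781014) = 5.0894 km
  2: √((-0.0336·111.32)² + (-0.0368·111.26)²) = √(13.990233 + 16.763849) = 5.5456 km
  3: √((-0.0583·111.32)² + (-0.0570·111.26)²) = √(42.119529 + 40.218681) = 9.0740 km
  → nearest: 1 (5.0894 km)
S at 1.9572°N, 104.3644°E:
  1: √((-0.0509·111.32)² + (0.0994·111.26)²) = √(32.105686 + 122.306878) = 12.4263 km
  2: √((-0.0589·111.32)² + (0.0247·111.26)²) = √(42.990944 + 7.552175) = 7.1094 km
  3: √((-0.0836·111.32)² + (0.0045·111.26)²) = √(86.608188 + 0.250670) = 9.3198 km
  → nearest: 2 (7.1094 km)

P→1; Q→2; R→1; S→2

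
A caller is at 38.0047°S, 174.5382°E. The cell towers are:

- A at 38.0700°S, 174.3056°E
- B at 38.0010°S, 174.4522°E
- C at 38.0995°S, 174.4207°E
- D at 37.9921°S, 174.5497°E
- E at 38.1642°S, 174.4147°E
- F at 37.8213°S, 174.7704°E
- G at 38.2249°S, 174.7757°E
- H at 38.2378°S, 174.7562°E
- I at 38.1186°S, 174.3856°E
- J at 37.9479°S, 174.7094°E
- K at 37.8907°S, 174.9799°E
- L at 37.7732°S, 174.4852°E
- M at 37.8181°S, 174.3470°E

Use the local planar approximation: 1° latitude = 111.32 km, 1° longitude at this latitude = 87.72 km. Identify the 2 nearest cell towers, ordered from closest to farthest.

D, B

Distances from 38.0047°S, 174.5382°E:
A: √((-0.0653·111.32)² + (-0.2326·87.72)²) = √(52.841210 + 416.309831) = 21.6599 km
B: √((0.0037·111.32)² + (-0.0860·87.72)²) = √(0.169648 + 56.910729) = 7.5552 km
C: √((-0.0948·111.32)² + (-0.1175·87.72)²) = √(111.368679 + 106.236310) = 14.7514 km
D: √((0.0126·111.32)² + (0.0115·87.72)²) = √(1.967377 + 1.017637) = 1.7277 km
E: √((-0.1595·111.32)² + (-0.1235·87.72)²) = √(315.259201 + 117.362989) = 20.7996 km
F: √((0.1834·111.32)² + (0.2322·87.72)²) = √(416.816649 + 414.879214) = 28.8391 km
G: √((-0.2202·111.32)² + (0.2375·87.72)²) = √(600.870696 + 434.034722) = 32.1699 km
H: √((-0.2331·111.32)² + (0.2180·87.72)²) = √(673.334617 + 365.687599) = 32.2339 km
I: √((-0.1139·111.32)² + (-0.1526·87.72)²) = √(160.765866 + 179.186924) = 18.4378 km
J: √((0.0568·111.32)² + (0.1712·87.72)²) = √(39.980025 + 225.530232) = 16.2945 km
K: √((0.1140·111.32)² + (0.4417·87.72)²) = √(161.048283 + 1501.246627) = 40.7713 km
L: √((0.2315·111.32)² + (-0.0530·87.72)²) = √(664.122794 + 21.614689) = 26.1866 km
M: √((0.1866·111.32)² + (-0.1912·87.72)²) = √(431.488946 + 281.302131) = 26.6981 km
Sorted: D (1.7277 km) < B (7.5552 km) < C (14.7514 km) < J (16.2945 km) < …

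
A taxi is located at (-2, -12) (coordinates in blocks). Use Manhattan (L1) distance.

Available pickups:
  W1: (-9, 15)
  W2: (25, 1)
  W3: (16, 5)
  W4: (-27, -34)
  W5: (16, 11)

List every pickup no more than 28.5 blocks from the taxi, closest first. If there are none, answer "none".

none

Distances from (-2, -12):
W1: 34 blocks
W2: 40 blocks
W3: 35 blocks
W4: 47 blocks
W5: 41 blocks
Threshold 28.5 blocks: none within range.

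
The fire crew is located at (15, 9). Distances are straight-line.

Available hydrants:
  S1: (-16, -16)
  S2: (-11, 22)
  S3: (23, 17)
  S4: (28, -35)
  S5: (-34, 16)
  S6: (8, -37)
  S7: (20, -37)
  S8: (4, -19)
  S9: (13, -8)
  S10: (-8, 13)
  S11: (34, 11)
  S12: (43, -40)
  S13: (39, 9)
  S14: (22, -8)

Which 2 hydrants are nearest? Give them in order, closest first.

S3, S9

Distances from (15, 9):
S1: √((-31)² + (-25)²) = √(961.000 + 625.000) = 39.8
S2: √((-26)² + (13)²) = √(676.000 + 169.000) = 29.1
S3: √((8)² + (8)²) = √(64.000 + 64.000) = 11.3
S4: √((13)² + (-44)²) = √(169.000 + 1936.000) = 45.9
S5: √((-49)² + (7)²) = √(2401.000 + 49.000) = 49.5
S6: √((-7)² + (-46)²) = √(49.000 + 2116.000) = 46.5
S7: √((5)² + (-46)²) = √(25.000 + 2116.000) = 46.3
S8: √((-11)² + (-28)²) = √(121.000 + 784.000) = 30.1
S9: √((-2)² + (-17)²) = √(4.000 + 289.000) = 17.1
S10: √((-23)² + (4)²) = √(529.000 + 16.000) = 23.3
S11: √((19)² + (2)²) = √(361.000 + 4.000) = 19.1
S12: √((28)² + (-49)²) = √(784.000 + 2401.000) = 56.4
S13: √((24)² + (0)²) = √(576.000 + 0.000) = 24.0
S14: √((7)² + (-17)²) = √(49.000 + 289.000) = 18.4
Sorted: S3 (11.3) < S9 (17.1) < S14 (18.4) < S11 (19.1) < …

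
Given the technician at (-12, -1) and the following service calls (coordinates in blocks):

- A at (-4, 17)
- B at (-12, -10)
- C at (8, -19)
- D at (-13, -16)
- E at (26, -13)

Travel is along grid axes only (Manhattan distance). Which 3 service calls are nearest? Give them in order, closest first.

Distances from (-12, -1):
A: |8| + |18| = 8 + 18 = 26 blocks
B: |0| + |-9| = 0 + 9 = 9 blocks
C: |20| + |-18| = 20 + 18 = 38 blocks
D: |-1| + |-15| = 1 + 15 = 16 blocks
E: |38| + |-12| = 38 + 12 = 50 blocks
Sorted: B (9 blocks) < D (16 blocks) < A (26 blocks) < C (38 blocks) < E (50 blocks)

B, D, A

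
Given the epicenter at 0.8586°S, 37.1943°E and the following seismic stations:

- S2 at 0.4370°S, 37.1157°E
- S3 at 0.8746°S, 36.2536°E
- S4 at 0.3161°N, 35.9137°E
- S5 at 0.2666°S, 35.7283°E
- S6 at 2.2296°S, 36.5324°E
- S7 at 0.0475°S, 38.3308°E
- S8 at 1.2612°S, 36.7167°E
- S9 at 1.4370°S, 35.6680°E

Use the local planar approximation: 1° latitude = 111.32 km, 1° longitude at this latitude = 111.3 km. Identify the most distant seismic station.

S4

Distances from 0.8586°S, 37.1943°E:
S2: 47.7409 km
S3: 104.7151 km
S4: 193.4301 km
S5: 175.9718 km
S6: 169.4697 km
S7: 155.4121 km
S8: 69.5288 km
S9: 181.6701 km
Maximum: S4 at 193.4301 km.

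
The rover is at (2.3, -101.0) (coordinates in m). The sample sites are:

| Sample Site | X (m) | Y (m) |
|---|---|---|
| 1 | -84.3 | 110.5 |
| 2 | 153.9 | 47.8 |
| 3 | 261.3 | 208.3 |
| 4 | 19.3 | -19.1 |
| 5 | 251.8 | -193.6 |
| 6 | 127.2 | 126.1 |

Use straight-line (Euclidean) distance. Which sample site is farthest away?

Distances from (2.3, -101.0):
1: √((-86.6)² + (211.5)²) = √(7499.560 + 44732.250) = 228.5 m
2: √((151.6)² + (148.8)²) = √(22982.560 + 22141.440) = 212.4 m
3: √((259.0)² + (309.3)²) = √(67081.000 + 95666.490) = 403.4 m
4: √((17.0)² + (81.9)²) = √(289.000 + 6707.610) = 83.6 m
5: √((249.5)² + (-92.6)²) = √(62250.250 + 8574.760) = 266.1 m
6: √((124.9)² + (227.1)²) = √(15600.010 + 51574.410) = 259.2 m
Maximum: 3 at 403.4 m.

3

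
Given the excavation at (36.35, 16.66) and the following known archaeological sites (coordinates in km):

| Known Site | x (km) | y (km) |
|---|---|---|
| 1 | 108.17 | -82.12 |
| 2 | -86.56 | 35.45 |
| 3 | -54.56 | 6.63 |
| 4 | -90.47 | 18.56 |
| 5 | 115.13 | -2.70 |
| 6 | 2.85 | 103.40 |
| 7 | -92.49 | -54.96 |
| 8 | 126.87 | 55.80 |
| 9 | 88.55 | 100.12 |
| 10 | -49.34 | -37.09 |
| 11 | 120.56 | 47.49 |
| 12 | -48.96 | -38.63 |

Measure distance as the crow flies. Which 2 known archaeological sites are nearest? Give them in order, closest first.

Distances from (36.35, 16.66):
1: √((71.82)² + (-98.78)²) = √(5158.1124 + 9757.4884) = 122.13 km
2: √((-122.91)² + (18.79)²) = √(15106.8681 + 353.0641) = 124.34 km
3: √((-90.91)² + (-10.03)²) = √(8264.6281 + 100.6009) = 91.46 km
4: √((-126.82)² + (1.90)²) = √(16083.3124 + 3.6100) = 126.83 km
5: √((78.78)² + (-19.36)²) = √(6206.2884 + 374.8096) = 81.12 km
6: √((-33.50)² + (86.74)²) = √(1122.2500 + 7523.8276) = 92.98 km
7: √((-128.84)² + (-71.62)²) = √(16599.7456 + 5129.4244) = 147.41 km
8: √((90.52)² + (39.14)²) = √(8193.8704 + 1531.9396) = 98.62 km
9: √((52.20)² + (83.46)²) = √(2724.8400 + 6965.5716) = 98.44 km
10: √((-85.69)² + (-53.75)²) = √(7342.7761 + 2889.0625) = 101.15 km
11: √((84.21)² + (30.83)²) = √(7091.3241 + 950.4889) = 89.68 km
12: √((-85.31)² + (-55.29)²) = √(7277.7961 + 3056.9841) = 101.66 km
Sorted: 5 (81.12 km) < 11 (89.68 km) < 3 (91.46 km) < 6 (92.98 km) < …

5, 11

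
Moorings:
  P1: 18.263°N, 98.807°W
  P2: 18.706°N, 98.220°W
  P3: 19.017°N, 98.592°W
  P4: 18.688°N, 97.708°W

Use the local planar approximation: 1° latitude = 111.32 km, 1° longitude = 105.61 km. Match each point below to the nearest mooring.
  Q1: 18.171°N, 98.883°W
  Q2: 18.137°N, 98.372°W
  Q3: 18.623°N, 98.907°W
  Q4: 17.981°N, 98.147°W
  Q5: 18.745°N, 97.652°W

Q1→P1; Q2→P1; Q3→P1; Q4→P1; Q5→P4

Q1 at 18.171°N, 98.883°W:
  P1: 13.012 km
  P2: 91.922 km
  P3: 99.064 km
  P4: 136.788 km
  → nearest: P1 (13.012 km)
Q2 at 18.137°N, 98.372°W:
  P1: 48.034 km
  P2: 65.344 km
  P3: 100.679 km
  P4: 93.165 km
  → nearest: P1 (48.034 km)
Q3 at 18.623°N, 98.907°W:
  P1: 41.443 km
  P2: 73.140 km
  P3: 55.049 km
  P4: 126.833 km
  → nearest: P1 (41.443 km)
Q4 at 17.981°N, 98.147°W:
  P1: 76.446 km
  P2: 81.074 km
  P3: 124.536 km
  P4: 91.344 km
  → nearest: P1 (76.446 km)
Q5 at 18.745°N, 97.652°W:
  P1: 133.259 km
  P2: 60.143 km
  P3: 103.788 km
  P4: 8.674 km
  → nearest: P4 (8.674 km)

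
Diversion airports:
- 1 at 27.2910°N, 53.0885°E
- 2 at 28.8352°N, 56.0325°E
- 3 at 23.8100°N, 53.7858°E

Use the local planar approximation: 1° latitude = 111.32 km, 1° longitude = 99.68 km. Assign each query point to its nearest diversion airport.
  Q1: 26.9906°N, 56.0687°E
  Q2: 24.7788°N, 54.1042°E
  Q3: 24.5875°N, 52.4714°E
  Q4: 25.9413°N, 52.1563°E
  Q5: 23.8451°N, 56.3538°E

Q1→2; Q2→3; Q3→3; Q4→1; Q5→3

Q1 at 26.9906°N, 56.0687°E:
  1: 298.9426 km
  2: 205.3726 km
  3: 420.8859 km
  → nearest: 2 (205.3726 km)
Q2 at 24.7788°N, 54.1042°E:
  1: 297.4209 km
  2: 490.7656 km
  3: 112.4199 km
  → nearest: 3 (112.4199 km)
Q3 at 24.5875°N, 52.4714°E:
  1: 307.1756 km
  2: 591.2655 km
  3: 157.0261 km
  → nearest: 3 (157.0261 km)
Q4 at 25.9413°N, 52.1563°E:
  1: 176.6609 km
  2: 503.0598 km
  3: 287.5302 km
  → nearest: 1 (176.6609 km)
Q5 at 23.8451°N, 56.3538°E:
  1: 503.0782 km
  2: 556.4204 km
  3: 256.0081 km
  → nearest: 3 (256.0081 km)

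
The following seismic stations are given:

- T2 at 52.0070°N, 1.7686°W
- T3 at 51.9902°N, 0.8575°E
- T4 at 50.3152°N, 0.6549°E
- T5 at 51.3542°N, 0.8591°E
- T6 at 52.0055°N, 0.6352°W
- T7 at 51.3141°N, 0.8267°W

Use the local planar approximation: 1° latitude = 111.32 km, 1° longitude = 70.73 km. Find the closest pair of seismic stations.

Pairwise distances:
T2–T3: √((-0.0168·111.32)² + (2.6261·70.73)²) = √(3.497558 + 34500.853225) = 185.7535 km
T2–T4: √((-1.6918·111.32)² + (2.4235·70.73)²) = √(35468.631854 + 29382.812534) = 254.6595 km
T2–T5: √((-0.6528·111.32)² + (2.6277·70.73)²) = √(5280.884717 + 34542.906598) = 199.5590 km
T2–T6: √((-0.0015·111.32)² + (1.1334·70.73)²) = √(0.027882 + 6426.488471) = 80.1656 km
T2–T7: √((-0.6929·111.32)² + (0.9419·70.73)²) = √(5949.596568 + 4438.302612) = 101.9210 km
T3–T4: √((-1.6750·111.32)² + (-0.2026·70.73)²) = √(34767.704521 + 205.345977) = 187.0108 km
T3–T5: √((-0.6360·111.32)² + (0.0016·70.73)²) = √(5012.572032 + 0.012807) = 70.7996 km
T3–T6: √((0.0153·111.32)² + (-1.4927·70.73)²) = √(2.900877 + 11146.855770) = 105.5924 km
T3–T7: √((-0.6761·111.32)² + (-1.6842·70.73)²) = √(5664.587207 + 14190.400152) = 140.9077 km
T4–T5: √((1.0390·111.32)² + (0.2042·70.73)²) = √(13377.577956 + 208.602155) = 116.5598 km
T4–T6: √((1.6903·111.32)² + (-1.2901·70.73)²) = √(35405.764656 + 8326.338574) = 209.1222 km
T4–T7: √((0.9989·111.32)² + (-1.4816·70.73)²) = √(12364.894681 + 10981.691894) = 152.7959 km
T5–T6: √((0.6513·111.32)² + (-1.4943·70.73)²) = √(5256.643827 + 11170.764831) = 128.1695 km
T5–T7: √((-0.0401·111.32)² + (-1.6858·70.73)²) = √(19.926689 + 14217.374888) = 119.3202 km
T6–T7: √((-0.6914·111.32)² + (-0.1915·70.73)²) = √(5923.864904 + 183.461472) = 78.1494 km
Closest pair: T3–T5 at 70.7996 km.

T3 and T5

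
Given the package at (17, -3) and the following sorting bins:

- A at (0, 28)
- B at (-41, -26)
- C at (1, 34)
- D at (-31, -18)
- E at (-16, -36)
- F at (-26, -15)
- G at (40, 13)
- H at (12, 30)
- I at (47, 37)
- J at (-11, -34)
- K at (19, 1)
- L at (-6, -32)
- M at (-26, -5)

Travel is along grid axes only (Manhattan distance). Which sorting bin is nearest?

K

Distances from (17, -3):
A: |-17| + |31| = 17 + 31 = 48
B: |-58| + |-23| = 58 + 23 = 81
C: |-16| + |37| = 16 + 37 = 53
D: |-48| + |-15| = 48 + 15 = 63
E: |-33| + |-33| = 33 + 33 = 66
F: |-43| + |-12| = 43 + 12 = 55
G: |23| + |16| = 23 + 16 = 39
H: |-5| + |33| = 5 + 33 = 38
I: |30| + |40| = 30 + 40 = 70
J: |-28| + |-31| = 28 + 31 = 59
K: |2| + |4| = 2 + 4 = 6
L: |-23| + |-29| = 23 + 29 = 52
M: |-43| + |-2| = 43 + 2 = 45
Minimum: K at 6.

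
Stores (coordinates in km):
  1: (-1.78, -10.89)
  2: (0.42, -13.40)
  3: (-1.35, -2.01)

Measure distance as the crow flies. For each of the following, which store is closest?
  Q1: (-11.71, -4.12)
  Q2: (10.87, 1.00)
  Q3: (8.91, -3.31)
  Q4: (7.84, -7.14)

Q1 at (-11.71, -4.12):
  1: 12.02 km
  2: 15.27 km
  3: 10.57 km
  → nearest: 3 (10.57 km)
Q2 at (10.87, 1.00):
  1: 17.36 km
  2: 17.79 km
  3: 12.59 km
  → nearest: 3 (12.59 km)
Q3 at (8.91, -3.31):
  1: 13.10 km
  2: 13.19 km
  3: 10.34 km
  → nearest: 3 (10.34 km)
Q4 at (7.84, -7.14):
  1: 10.33 km
  2: 9.71 km
  3: 10.52 km
  → nearest: 2 (9.71 km)

Q1→3; Q2→3; Q3→3; Q4→2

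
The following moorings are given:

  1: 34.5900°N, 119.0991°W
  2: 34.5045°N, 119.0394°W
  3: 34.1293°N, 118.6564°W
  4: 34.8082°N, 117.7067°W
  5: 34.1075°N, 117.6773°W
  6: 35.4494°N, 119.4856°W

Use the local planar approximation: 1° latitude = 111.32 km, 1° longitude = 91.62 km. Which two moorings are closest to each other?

Pairwise distances:
1–2: √((-0.0855·111.32)² + (0.0597·91.62)²) = √(90.589659 + 29.917771) = 10.9776 km
1–3: √((-0.4607·111.32)² + (0.4427·91.62)²) = √(2630.163944 + 1645.127715) = 65.3857 km
1–4: √((0.2182·111.32)² + (1.3924·91.62)²) = √(590.005266 + 16274.535579) = 129.8635 km
1–5: √((-0.4825·111.32)² + (1.4218·91.62)²) = √(2884.968202 + 16969.052553) = 140.9043 km
1–6: √((0.8594·111.32)² + (-0.3865·91.62)²) = √(9152.444289 + 1253.948128) = 102.0117 km
2–3: √((-0.3752·111.32)² + (0.3830·91.62)²) = √(1744.504342 + 1231.340383) = 54.5513 km
2–4: √((0.3037·111.32)² + (1.3327·91.62)²) = √(1142.973021 + 14908.892055) = 126.6960 km
2–5: √((-0.3970·111.32)² + (1.3621·91.62)²) = √(1953.113172 + 15573.942279) = 132.3898 km
2–6: √((0.9449·111.32)² + (-0.4462·91.62)²) = √(11064.150976 + 1671.243406) = 112.8512 km
3–4: √((0.6789·111.32)² + (0.9497·91.62)²) = √(5711.602995 + 7571.003569) = 115.2502 km
3–5: √((-0.0218·111.32)² + (0.9791·91.62)²) = √(5.889242 + 8047.012501) = 89.7380 km
3–6: √((1.3201·111.32)² + (-0.8292·91.62)²) = √(21595.340567 + 5771.639031) = 165.4297 km
4–5: √((-0.7007·111.32)² + (0.0294·91.62)²) = √(6084.300148 + 7.255632) = 78.0484 km
4–6: √((0.6412·111.32)² + (-1.7789·91.62)²) = √(5094.873702 + 26563.398963) = 177.9277 km
5–6: √((1.3419·111.32)² + (-1.8083·91.62)²) = √(22314.476418 + 27448.684759) = 223.0766 km
Closest pair: 1–2 at 10.9776 km.

1 and 2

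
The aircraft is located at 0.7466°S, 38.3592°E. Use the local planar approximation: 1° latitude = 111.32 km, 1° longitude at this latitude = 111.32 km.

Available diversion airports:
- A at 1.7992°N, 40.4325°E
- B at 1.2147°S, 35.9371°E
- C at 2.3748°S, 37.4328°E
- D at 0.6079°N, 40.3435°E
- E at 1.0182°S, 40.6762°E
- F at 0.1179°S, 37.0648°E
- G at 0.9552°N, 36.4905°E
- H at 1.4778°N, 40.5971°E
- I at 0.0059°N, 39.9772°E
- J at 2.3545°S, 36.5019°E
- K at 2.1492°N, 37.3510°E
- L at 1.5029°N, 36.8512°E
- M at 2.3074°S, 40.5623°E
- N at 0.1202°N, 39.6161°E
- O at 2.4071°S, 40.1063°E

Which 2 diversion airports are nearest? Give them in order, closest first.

F, N

Distances from 0.7466°S, 38.3592°E:
A: 365.4904 km
B: 274.6173 km
C: 208.5357 km
D: 267.4489 km
E: 259.6944 km
F: 160.1900 km
G: 281.3592 km
H: 351.2521 km
I: 198.6424 km
J: 273.4692 km
K: 341.3392 km
L: 301.4761 km
M: 300.5588 km
N: 169.9642 km
O: 268.3163 km
Sorted: F (160.1900 km) < N (169.9642 km) < I (198.6424 km) < C (208.5357 km) < …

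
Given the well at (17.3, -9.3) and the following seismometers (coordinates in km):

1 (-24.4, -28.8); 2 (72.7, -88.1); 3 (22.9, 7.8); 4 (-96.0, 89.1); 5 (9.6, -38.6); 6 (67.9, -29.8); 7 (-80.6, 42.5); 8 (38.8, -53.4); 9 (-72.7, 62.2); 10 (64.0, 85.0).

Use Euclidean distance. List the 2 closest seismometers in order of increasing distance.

3, 5

Distances from (17.3, -9.3):
1: 46.0 km
2: 96.3 km
3: 18.0 km
4: 150.1 km
5: 30.3 km
6: 54.6 km
7: 110.8 km
8: 49.1 km
9: 114.9 km
10: 105.2 km
Sorted: 3 (18.0 km) < 5 (30.3 km) < 1 (46.0 km) < 8 (49.1 km) < …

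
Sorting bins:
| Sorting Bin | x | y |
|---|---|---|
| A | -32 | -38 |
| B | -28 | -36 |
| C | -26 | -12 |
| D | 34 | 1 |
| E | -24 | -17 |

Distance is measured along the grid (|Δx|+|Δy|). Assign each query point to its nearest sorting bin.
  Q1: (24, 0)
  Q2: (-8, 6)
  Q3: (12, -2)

Q1→D; Q2→C; Q3→D

Q1 at (24, 0):
  A: 94
  B: 88
  C: 62
  D: 11
  E: 65
  → nearest: D (11)
Q2 at (-8, 6):
  A: 68
  B: 62
  C: 36
  D: 47
  E: 39
  → nearest: C (36)
Q3 at (12, -2):
  A: 80
  B: 74
  C: 48
  D: 25
  E: 51
  → nearest: D (25)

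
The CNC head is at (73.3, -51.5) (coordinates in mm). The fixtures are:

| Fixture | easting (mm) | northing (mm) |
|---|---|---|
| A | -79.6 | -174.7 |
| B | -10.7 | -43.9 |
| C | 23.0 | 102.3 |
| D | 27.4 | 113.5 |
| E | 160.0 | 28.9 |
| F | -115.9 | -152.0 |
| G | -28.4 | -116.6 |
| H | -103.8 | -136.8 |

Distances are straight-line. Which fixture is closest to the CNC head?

Distances from (73.3, -51.5):
A: √((-152.9)² + (-123.2)²) = √(23378.410 + 15178.240) = 196.4 mm
B: √((-84.0)² + (7.6)²) = √(7056.000 + 57.760) = 84.3 mm
C: √((-50.3)² + (153.8)²) = √(2530.090 + 23654.440) = 161.8 mm
D: √((-45.9)² + (165.0)²) = √(2106.810 + 27225.000) = 171.3 mm
E: √((86.7)² + (80.4)²) = √(7516.890 + 6464.160) = 118.2 mm
F: √((-189.2)² + (-100.5)²) = √(35796.640 + 10100.250) = 214.2 mm
G: √((-101.7)² + (-65.1)²) = √(10342.890 + 4238.010) = 120.8 mm
H: √((-177.1)² + (-85.3)²) = √(31364.410 + 7276.090) = 196.6 mm
Minimum: B at 84.3 mm.

B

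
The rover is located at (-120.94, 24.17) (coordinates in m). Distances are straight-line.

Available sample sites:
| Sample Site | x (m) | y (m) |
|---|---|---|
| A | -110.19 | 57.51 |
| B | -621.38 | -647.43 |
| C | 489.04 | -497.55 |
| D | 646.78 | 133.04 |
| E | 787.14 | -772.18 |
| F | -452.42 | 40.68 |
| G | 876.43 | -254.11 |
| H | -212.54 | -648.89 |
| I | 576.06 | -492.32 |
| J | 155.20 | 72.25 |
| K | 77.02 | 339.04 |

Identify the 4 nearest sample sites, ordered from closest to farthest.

Distances from (-120.94, 24.17):
A: √((10.75)² + (33.34)²) = √(115.5625 + 1111.5556) = 35.03 m
B: √((-500.44)² + (-671.60)²) = √(250440.1936 + 451046.5600) = 837.55 m
C: √((609.98)² + (-521.72)²) = √(372075.6004 + 272191.7584) = 802.66 m
D: √((767.72)² + (108.87)²) = √(589393.9984 + 11852.6769) = 775.40 m
E: √((908.08)² + (-796.35)²) = √(824609.2864 + 634173.3225) = 1207.80 m
F: √((-331.48)² + (16.51)²) = √(109878.9904 + 272.5801) = 331.89 m
G: √((997.37)² + (-278.28)²) = √(994746.9169 + 77439.7584) = 1035.46 m
H: √((-91.60)² + (-673.06)²) = √(8390.5600 + 453009.7636) = 679.26 m
I: √((697.00)² + (-516.49)²) = √(485809.0000 + 266761.9201) = 867.51 m
J: √((276.14)² + (48.08)²) = √(76253.2996 + 2311.6864) = 280.29 m
K: √((197.96)² + (314.87)²) = √(39188.1616 + 99143.1169) = 371.93 m
Sorted: A (35.03 m) < J (280.29 m) < F (331.89 m) < K (371.93 m) < H (679.26 m) < D (775.40 m) < …

A, J, F, K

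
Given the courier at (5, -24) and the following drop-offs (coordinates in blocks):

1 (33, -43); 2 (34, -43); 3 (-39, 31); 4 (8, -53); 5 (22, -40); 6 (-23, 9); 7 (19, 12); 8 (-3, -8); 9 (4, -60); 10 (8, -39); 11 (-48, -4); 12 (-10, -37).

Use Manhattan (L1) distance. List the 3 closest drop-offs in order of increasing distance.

10, 8, 12

Distances from (5, -24):
1: 47 blocks
2: 48 blocks
3: 99 blocks
4: 32 blocks
5: 33 blocks
6: 61 blocks
7: 50 blocks
8: 24 blocks
9: 37 blocks
10: 18 blocks
11: 73 blocks
12: 28 blocks
Sorted: 10 (18 blocks) < 8 (24 blocks) < 12 (28 blocks) < 4 (32 blocks) < 5 (33 blocks) < …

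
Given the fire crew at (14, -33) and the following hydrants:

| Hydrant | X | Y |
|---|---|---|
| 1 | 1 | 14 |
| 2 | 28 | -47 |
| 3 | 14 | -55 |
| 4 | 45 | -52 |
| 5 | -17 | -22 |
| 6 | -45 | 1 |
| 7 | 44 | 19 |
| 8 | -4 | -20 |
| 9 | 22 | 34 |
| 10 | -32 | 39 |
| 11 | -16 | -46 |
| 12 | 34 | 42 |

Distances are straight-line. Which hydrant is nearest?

2

Distances from (14, -33):
1: 48.8
2: 19.8
3: 22.0
4: 36.4
5: 32.9
6: 68.1
7: 60.0
8: 22.2
9: 67.5
10: 85.4
11: 32.7
12: 77.6
Minimum: 2 at 19.8.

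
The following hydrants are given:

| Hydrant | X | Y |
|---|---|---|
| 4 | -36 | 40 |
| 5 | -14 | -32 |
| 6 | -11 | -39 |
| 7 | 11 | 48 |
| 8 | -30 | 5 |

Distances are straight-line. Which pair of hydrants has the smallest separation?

Pairwise distances:
4–5: √((22)² + (-72)²) = √(484.000 + 5184.000) = 75.3
4–6: √((25)² + (-79)²) = √(625.000 + 6241.000) = 82.9
4–7: √((47)² + (8)²) = √(2209.000 + 64.000) = 47.7
4–8: √((6)² + (-35)²) = √(36.000 + 1225.000) = 35.5
5–6: √((3)² + (-7)²) = √(9.000 + 49.000) = 7.6
5–7: √((25)² + (80)²) = √(625.000 + 6400.000) = 83.8
5–8: √((-16)² + (37)²) = √(256.000 + 1369.000) = 40.3
6–7: √((22)² + (87)²) = √(484.000 + 7569.000) = 89.7
6–8: √((-19)² + (44)²) = √(361.000 + 1936.000) = 47.9
7–8: √((-41)² + (-43)²) = √(1681.000 + 1849.000) = 59.4
Closest pair: 5–6 at 7.6.

5 and 6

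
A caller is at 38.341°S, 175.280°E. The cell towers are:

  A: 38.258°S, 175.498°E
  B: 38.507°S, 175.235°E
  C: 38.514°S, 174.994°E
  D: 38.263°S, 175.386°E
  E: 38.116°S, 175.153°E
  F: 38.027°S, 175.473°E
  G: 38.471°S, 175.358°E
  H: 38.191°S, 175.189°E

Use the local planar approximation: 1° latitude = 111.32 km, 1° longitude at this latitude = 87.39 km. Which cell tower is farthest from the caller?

Distances from 38.341°S, 175.280°E:
A: √((0.083·111.32)² + (0.218·87.39)²) = √(85.36947 + 362.94136) = 21.173 km
B: √((-0.166·111.32)² + (-0.045·87.39)²) = √(341.47788 + 15.46495) = 18.893 km
C: √((-0.173·111.32)² + (-0.286·87.39)²) = √(370.88443 + 624.67704) = 31.553 km
D: √((0.078·111.32)² + (0.106·87.39)²) = √(75.39379 + 85.80947) = 12.697 km
E: √((0.225·111.32)² + (-0.127·87.39)²) = √(627.35221 + 123.17737) = 27.396 km
F: √((0.314·111.32)² + (0.193·87.39)²) = √(1221.81567 + 284.47106) = 38.811 km
G: √((-0.130·111.32)² + (0.078·87.39)²) = √(209.42721 + 46.46358) = 15.997 km
H: √((0.150·111.32)² + (-0.091·87.39)²) = √(278.82320 + 63.24210) = 18.495 km
Maximum: F at 38.811 km.

F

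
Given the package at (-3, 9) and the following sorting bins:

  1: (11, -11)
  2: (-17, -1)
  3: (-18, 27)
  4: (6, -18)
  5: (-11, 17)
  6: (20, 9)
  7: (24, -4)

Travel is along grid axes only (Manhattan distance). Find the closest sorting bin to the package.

Distances from (-3, 9):
1: 34
2: 24
3: 33
4: 36
5: 16
6: 23
7: 40
Minimum: 5 at 16.

5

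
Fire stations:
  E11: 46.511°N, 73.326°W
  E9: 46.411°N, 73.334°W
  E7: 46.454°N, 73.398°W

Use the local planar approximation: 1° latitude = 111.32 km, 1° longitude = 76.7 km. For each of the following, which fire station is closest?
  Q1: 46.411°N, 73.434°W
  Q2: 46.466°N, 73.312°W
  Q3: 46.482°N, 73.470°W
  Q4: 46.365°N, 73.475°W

Q1→E7; Q2→E11; Q3→E7; Q4→E7

Q1 at 46.411°N, 73.434°W:
  E11: 13.876 km
  E9: 7.670 km
  E7: 5.526 km
  → nearest: E7 (5.526 km)
Q2 at 46.466°N, 73.312°W:
  E11: 5.123 km
  E9: 6.351 km
  E7: 6.730 km
  → nearest: E11 (5.123 km)
Q3 at 46.482°N, 73.470°W:
  E11: 11.507 km
  E9: 13.087 km
  E7: 6.341 km
  → nearest: E7 (6.341 km)
Q4 at 46.365°N, 73.475°W:
  E11: 19.868 km
  E9: 11.966 km
  E7: 11.534 km
  → nearest: E7 (11.534 km)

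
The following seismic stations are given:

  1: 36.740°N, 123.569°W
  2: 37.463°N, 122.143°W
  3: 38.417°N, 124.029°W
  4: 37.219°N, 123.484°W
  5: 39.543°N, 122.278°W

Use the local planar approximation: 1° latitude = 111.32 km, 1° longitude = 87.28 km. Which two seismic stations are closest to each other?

Pairwise distances:
1–2: 148.217 km
1–3: 190.952 km
1–4: 53.836 km
1–5: 331.752 km
2–3: 195.895 km
2–4: 120.153 km
2–5: 231.845 km
3–4: 141.591 km
3–5: 197.656 km
4–5: 279.301 km
Closest pair: 1–4 at 53.836 km.

1 and 4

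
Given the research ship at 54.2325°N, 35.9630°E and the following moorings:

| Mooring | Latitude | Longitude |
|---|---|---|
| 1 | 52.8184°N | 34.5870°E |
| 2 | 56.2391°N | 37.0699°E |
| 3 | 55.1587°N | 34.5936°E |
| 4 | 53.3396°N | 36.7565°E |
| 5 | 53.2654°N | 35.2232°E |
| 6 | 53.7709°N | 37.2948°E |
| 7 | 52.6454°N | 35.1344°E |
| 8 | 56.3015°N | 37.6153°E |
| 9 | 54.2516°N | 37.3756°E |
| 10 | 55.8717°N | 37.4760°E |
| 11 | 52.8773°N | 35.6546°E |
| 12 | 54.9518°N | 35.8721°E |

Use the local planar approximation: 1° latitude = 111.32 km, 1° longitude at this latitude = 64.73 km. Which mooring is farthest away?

Distances from 54.2325°N, 35.9630°E:
1: √((-1.4141·111.32)² + (-1.3760·64.73)²) = √(24780.304568 + 7933.194130) = 180.8687 km
2: √((2.0066·111.32)² + (1.1069·64.73)²) = √(49896.261961 + 5133.670482) = 234.5846 km
3: √((0.9262·111.32)² + (-1.3694·64.73)²) = √(10630.555242 + 7857.273329) = 135.9700 km
4: √((-0.8929·111.32)² + (0.7935·64.73)²) = √(9879.888452 + 2638.183964) = 111.8842 km
5: √((-0.9671·111.32)² + (-0.7398·64.73)²) = √(11590.152809 + 2293.189096) = 117.8276 km
6: √((-0.4616·111.32)² + (1.3318·64.73)²) = √(2640.450289 + 7431.718229) = 100.3602 km
7: √((-1.5871·111.32)² + (-0.8286·64.73)²) = √(31214.399082 + 2876.743046) = 184.6379 km
8: √((2.0690·111.32)² + (1.6523·64.73)²) = √(53047.799892 + 11439.025280) = 253.9426 km
9: √((0.0191·111.32)² + (1.4126·64.73)²) = √(4.520777 + 8360.834328) = 91.4623 km
10: √((1.6392·111.32)² + (1.5130·64.73)²) = √(33297.397148 + 9591.556074) = 207.0965 km
11: √((-1.3552·111.32)² + (-0.3084·64.73)²) = √(22759.000287 + 398.510669) = 152.1759 km
12: √((0.7193·111.32)² + (-0.0909·64.73)²) = √(6411.601413 + 34.620950) = 80.2884 km
Maximum: 8 at 253.9426 km.

8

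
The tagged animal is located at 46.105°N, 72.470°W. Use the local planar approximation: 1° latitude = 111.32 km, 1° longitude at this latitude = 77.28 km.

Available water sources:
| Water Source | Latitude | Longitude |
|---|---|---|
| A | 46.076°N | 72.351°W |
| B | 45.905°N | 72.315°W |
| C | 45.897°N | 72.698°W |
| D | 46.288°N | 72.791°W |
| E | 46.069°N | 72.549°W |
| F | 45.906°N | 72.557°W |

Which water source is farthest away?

Distances from 46.105°N, 72.470°W:
A: 9.746 km
B: 25.282 km
C: 29.096 km
D: 32.100 km
E: 7.303 km
F: 23.150 km
Maximum: D at 32.100 km.

D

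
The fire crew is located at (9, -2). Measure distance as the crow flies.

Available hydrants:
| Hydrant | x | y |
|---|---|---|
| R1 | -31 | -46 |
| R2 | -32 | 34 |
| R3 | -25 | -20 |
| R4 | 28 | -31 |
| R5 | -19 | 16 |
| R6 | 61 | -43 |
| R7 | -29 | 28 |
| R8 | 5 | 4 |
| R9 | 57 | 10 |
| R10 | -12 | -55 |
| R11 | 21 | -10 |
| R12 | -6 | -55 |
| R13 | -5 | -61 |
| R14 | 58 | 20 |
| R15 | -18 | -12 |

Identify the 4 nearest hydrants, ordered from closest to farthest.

R8, R11, R15, R5

Distances from (9, -2):
R1: √((-40)² + (-44)²) = √(1600.000 + 1936.000) = 59.5
R2: √((-41)² + (36)²) = √(1681.000 + 1296.000) = 54.6
R3: √((-34)² + (-18)²) = √(1156.000 + 324.000) = 38.5
R4: √((19)² + (-29)²) = √(361.000 + 841.000) = 34.7
R5: √((-28)² + (18)²) = √(784.000 + 324.000) = 33.3
R6: √((52)² + (-41)²) = √(2704.000 + 1681.000) = 66.2
R7: √((-38)² + (30)²) = √(1444.000 + 900.000) = 48.4
R8: √((-4)² + (6)²) = √(16.000 + 36.000) = 7.2
R9: √((48)² + (12)²) = √(2304.000 + 144.000) = 49.5
R10: √((-21)² + (-53)²) = √(441.000 + 2809.000) = 57.0
R11: √((12)² + (-8)²) = √(144.000 + 64.000) = 14.4
R12: √((-15)² + (-53)²) = √(225.000 + 2809.000) = 55.1
R13: √((-14)² + (-59)²) = √(196.000 + 3481.000) = 60.6
R14: √((49)² + (22)²) = √(2401.000 + 484.000) = 53.7
R15: √((-27)² + (-10)²) = √(729.000 + 100.000) = 28.8
Sorted: R8 (7.2) < R11 (14.4) < R15 (28.8) < R5 (33.3) < R4 (34.7) < R3 (38.5) < …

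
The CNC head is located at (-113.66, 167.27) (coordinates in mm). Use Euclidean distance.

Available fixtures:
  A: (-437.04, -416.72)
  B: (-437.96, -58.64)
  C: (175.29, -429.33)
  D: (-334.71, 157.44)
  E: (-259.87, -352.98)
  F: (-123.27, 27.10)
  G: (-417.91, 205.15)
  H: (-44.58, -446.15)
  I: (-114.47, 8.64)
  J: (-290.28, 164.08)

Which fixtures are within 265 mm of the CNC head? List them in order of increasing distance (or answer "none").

Distances from (-113.66, 167.27):
A: √((-323.38)² + (-583.99)²) = √(104574.6244 + 341044.3201) = 667.55 mm
B: √((-324.30)² + (-225.91)²) = √(105170.4900 + 51035.3281) = 395.23 mm
C: √((288.95)² + (-596.60)²) = √(83492.1025 + 355931.5600) = 662.89 mm
D: √((-221.05)² + (-9.83)²) = √(48863.1025 + 96.6289) = 221.27 mm
E: √((-146.21)² + (-520.25)²) = √(21377.3641 + 270660.0625) = 540.40 mm
F: √((-9.61)² + (-140.17)²) = √(92.3521 + 19647.6289) = 140.50 mm
G: √((-304.25)² + (37.88)²) = √(92568.0625 + 1434.8944) = 306.60 mm
H: √((69.08)² + (-613.42)²) = √(4772.0464 + 376284.0964) = 617.30 mm
I: √((-0.81)² + (-158.63)²) = √(0.6561 + 25163.4769) = 158.63 mm
J: √((-176.62)² + (-3.19)²) = √(31194.6244 + 10.1761) = 176.65 mm
Threshold 265 mm: F (140.50 mm), I (158.63 mm), J (176.65 mm), D (221.27 mm) are within range.

F, I, J, D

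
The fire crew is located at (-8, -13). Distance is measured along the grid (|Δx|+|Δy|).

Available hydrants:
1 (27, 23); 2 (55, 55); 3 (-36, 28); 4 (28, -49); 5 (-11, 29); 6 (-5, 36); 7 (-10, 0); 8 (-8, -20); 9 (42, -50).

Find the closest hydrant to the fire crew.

Distances from (-8, -13):
1: |35| + |36| = 35 + 36 = 71
2: |63| + |68| = 63 + 68 = 131
3: |-28| + |41| = 28 + 41 = 69
4: |36| + |-36| = 36 + 36 = 72
5: |-3| + |42| = 3 + 42 = 45
6: |3| + |49| = 3 + 49 = 52
7: |-2| + |13| = 2 + 13 = 15
8: |0| + |-7| = 0 + 7 = 7
9: |50| + |-37| = 50 + 37 = 87
Minimum: 8 at 7.

8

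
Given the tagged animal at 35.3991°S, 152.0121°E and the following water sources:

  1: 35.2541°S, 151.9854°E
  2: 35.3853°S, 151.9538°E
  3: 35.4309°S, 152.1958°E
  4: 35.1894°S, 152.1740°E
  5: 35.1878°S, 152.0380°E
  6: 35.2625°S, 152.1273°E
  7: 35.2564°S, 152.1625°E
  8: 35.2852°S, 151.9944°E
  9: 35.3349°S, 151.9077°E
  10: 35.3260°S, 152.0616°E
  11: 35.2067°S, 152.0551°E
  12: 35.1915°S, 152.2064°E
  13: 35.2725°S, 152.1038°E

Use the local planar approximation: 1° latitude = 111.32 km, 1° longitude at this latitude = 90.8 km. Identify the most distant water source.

Distances from 35.3991°S, 152.0121°E:
1: √((0.1450·111.32)² + (-0.0267·90.8)²) = √(260.544794 + 5.877521) = 16.3224 km
2: √((0.0138·111.32)² + (-0.0583·90.8)²) = √(2.359960 + 28.022624) = 5.5120 km
3: √((-0.0318·111.32)² + (0.1837·90.8)²) = √(12.531430 + 278.221066) = 17.0515 km
4: √((0.2097·111.32)² + (0.1619·90.8)²) = √(544.933185 + 216.105288) = 27.5869 km
5: √((0.2113·111.32)² + (0.0259·90.8)²) = √(553.280532 + 5.530587) = 23.6392 km
6: √((0.1366·111.32)² + (0.1152·90.8)²) = √(231.231925 + 109.414947) = 18.4566 km
7: √((0.1427·111.32)² + (0.1504·90.8)²) = √(252.344789 + 186.495076) = 20.9485 km
8: √((0.1139·111.32)² + (-0.0177·90.8)²) = √(160.765866 + 2.582963) = 12.7808 km
9: √((0.0642·111.32)² + (-0.1044·90.8)²) = √(51.075950 + 89.861299) = 11.8717 km
10: √((0.0731·111.32)² + (0.0495·90.8)²) = √(66.218776 + 20.201429) = 9.2962 km
11: √((0.1924·111.32)² + (0.0430·90.8)²) = √(458.729353 + 15.244339) = 21.7709 km
12: √((0.2076·111.32)² + (0.1943·90.8)²) = √(534.073579 + 311.255689) = 29.0745 km
13: √((0.1266·111.32)² + (0.0917·90.8)²) = √(198.615806 + 69.328271) = 16.3690 km
Maximum: 12 at 29.0745 km.

12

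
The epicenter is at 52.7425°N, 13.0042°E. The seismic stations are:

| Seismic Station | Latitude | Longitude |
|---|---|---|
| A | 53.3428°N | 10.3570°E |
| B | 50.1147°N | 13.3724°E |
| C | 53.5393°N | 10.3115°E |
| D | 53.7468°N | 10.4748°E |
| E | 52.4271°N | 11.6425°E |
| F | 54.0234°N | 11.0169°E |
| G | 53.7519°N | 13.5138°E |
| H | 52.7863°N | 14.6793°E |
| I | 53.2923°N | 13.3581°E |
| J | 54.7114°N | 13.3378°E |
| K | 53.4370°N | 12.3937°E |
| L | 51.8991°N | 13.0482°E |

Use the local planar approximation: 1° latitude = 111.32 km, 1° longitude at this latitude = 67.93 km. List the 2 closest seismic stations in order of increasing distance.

I, K

Distances from 52.7425°N, 13.0042°E:
A: 191.8395 km
B: 293.5940 km
C: 203.2870 km
D: 204.9922 km
E: 98.9396 km
F: 196.3571 km
G: 117.5779 km
H: 113.8940 km
I: 65.7559 km
J: 220.3464 km
K: 87.7324 km
L: 93.9349 km
Sorted: I (65.7559 km) < K (87.7324 km) < L (93.9349 km) < E (98.9396 km) < …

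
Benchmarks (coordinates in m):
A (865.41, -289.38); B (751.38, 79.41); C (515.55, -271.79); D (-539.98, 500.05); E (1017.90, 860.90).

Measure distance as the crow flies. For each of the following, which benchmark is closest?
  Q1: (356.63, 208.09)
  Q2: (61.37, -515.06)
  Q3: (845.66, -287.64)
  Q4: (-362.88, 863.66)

Q1→B; Q2→C; Q3→A; Q4→D

Q1 at (356.63, 208.09):
  A: 711.57 m
  B: 415.19 m
  C: 505.51 m
  D: 942.95 m
  E: 929.21 m
  → nearest: B (415.19 m)
Q2 at (61.37, -515.06):
  A: 835.11 m
  B: 910.77 m
  C: 515.23 m
  D: 1179.86 m
  E: 1675.77 m
  → nearest: C (515.23 m)
Q3 at (845.66, -287.64):
  A: 19.83 m
  B: 378.96 m
  C: 330.49 m
  D: 1593.88 m
  E: 1161.38 m
  → nearest: A (19.83 m)
Q4 at (-362.88, 863.66):
  A: 1684.70 m
  B: 1362.58 m
  C: 1435.58 m
  D: 404.45 m
  E: 1380.78 m
  → nearest: D (404.45 m)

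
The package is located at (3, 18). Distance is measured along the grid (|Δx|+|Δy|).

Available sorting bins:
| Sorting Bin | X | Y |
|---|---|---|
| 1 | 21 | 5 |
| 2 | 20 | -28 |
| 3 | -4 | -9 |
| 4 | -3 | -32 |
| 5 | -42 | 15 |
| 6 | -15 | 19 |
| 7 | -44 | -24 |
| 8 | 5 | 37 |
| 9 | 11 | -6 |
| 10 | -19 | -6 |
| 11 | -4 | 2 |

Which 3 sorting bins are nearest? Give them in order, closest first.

6, 8, 11

Distances from (3, 18):
1: 31
2: 63
3: 34
4: 56
5: 48
6: 19
7: 89
8: 21
9: 32
10: 46
11: 23
Sorted: 6 (19) < 8 (21) < 11 (23) < 1 (31) < 9 (32) < …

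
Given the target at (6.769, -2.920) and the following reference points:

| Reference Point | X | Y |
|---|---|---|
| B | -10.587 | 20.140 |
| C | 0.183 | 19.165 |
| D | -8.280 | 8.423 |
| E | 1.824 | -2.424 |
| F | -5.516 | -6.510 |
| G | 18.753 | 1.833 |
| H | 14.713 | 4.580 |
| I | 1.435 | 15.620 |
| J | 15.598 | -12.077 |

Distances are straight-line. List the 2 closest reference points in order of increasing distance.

E, H

Distances from (6.769, -2.920):
B: √((-17.356)² + (23.060)²) = √(301.23074 + 531.76360) = 28.862
C: √((-6.586)² + (22.085)²) = √(43.37540 + 487.74723) = 23.046
D: √((-15.049)² + (11.343)²) = √(226.47240 + 128.66365) = 18.845
E: √((-4.945)² + (0.496)²) = √(24.45303 + 0.24602) = 4.970
F: √((-12.285)² + (-3.590)²) = √(150.92122 + 12.88810) = 12.799
G: √((11.984)² + (4.753)²) = √(143.61626 + 22.59101) = 12.892
H: √((7.944)² + (7.500)²) = √(63.10714 + 56.25000) = 10.925
I: √((-5.334)² + (18.540)²) = √(28.45156 + 343.73160) = 19.292
J: √((8.829)² + (-9.157)²) = √(77.95124 + 83.85065) = 12.720
Sorted: E (4.970) < H (10.925) < J (12.720) < F (12.799) < …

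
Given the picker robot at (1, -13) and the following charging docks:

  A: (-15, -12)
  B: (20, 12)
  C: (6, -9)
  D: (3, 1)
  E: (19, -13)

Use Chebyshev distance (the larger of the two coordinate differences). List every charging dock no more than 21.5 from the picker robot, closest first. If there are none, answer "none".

C, D, A, E

Distances from (1, -13):
A: max(|-16|, |1|) = 16
B: max(|19|, |25|) = 25
C: max(|5|, |4|) = 5
D: max(|2|, |14|) = 14
E: max(|18|, |0|) = 18
Threshold 21.5: C (5), D (14), A (16), E (18) are within range.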